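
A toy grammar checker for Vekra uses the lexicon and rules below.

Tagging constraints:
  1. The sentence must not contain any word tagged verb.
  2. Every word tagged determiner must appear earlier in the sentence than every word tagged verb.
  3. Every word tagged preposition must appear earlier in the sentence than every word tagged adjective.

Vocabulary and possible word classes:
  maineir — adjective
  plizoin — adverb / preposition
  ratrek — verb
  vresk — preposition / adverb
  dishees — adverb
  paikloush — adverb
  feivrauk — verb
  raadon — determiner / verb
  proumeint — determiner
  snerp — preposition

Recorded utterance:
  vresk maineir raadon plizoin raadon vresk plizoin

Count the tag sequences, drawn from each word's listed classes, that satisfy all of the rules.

2

Candidates per position — 1:vresk {preposition,adverb}; 2:maineir {adjective}; 3:raadon {determiner,verb}; 4:plizoin {adverb,preposition}; 5:raadon {determiner,verb}; 6:vresk {preposition,adverb}; 7:plizoin {adverb,preposition}.
There are 64 candidate sequences in total.
The sequences that satisfy every rule: preposition adjective determiner adverb determiner adverb adverb; adverb adjective determiner adverb determiner adverb adverb.
Count = 2.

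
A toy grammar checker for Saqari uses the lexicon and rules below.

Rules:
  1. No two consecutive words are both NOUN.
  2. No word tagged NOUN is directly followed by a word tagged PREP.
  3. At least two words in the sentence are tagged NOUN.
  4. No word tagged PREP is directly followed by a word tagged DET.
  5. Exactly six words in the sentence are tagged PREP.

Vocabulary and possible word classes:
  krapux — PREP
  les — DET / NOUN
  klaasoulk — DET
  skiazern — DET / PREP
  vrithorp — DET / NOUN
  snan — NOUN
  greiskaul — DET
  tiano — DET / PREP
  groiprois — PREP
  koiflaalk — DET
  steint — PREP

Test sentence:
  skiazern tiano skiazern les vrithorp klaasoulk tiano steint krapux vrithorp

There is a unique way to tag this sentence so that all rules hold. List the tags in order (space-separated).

Candidates per position — 1:skiazern {DET,PREP}; 2:tiano {DET,PREP}; 3:skiazern {DET,PREP}; 4:les {DET,NOUN}; 5:vrithorp {DET,NOUN}; 6:klaasoulk {DET}; 7:tiano {DET,PREP}; 8:steint {PREP}; 9:krapux {PREP}; 10:vrithorp {DET,NOUN}.
Position 1: DET is ruled out by rule 5; that leaves PREP.
Position 2: DET is ruled out by rule 4; that leaves PREP.
Position 3: DET is ruled out by rule 4; that leaves PREP.
Position 4: DET is ruled out by rule 4; that leaves NOUN.
Position 5: NOUN is ruled out by rule 1; that leaves DET.
Position 7: DET is ruled out by rule 5; that leaves PREP.
Position 10: DET is ruled out by rule 3; that leaves NOUN.
That leaves exactly one tagging: PREP PREP PREP NOUN DET DET PREP PREP PREP NOUN.
Rule-by-rule: rule 1 ✓; rule 2 ✓; rule 3 ✓; rule 4 ✓; rule 5 ✓.

PREP PREP PREP NOUN DET DET PREP PREP PREP NOUN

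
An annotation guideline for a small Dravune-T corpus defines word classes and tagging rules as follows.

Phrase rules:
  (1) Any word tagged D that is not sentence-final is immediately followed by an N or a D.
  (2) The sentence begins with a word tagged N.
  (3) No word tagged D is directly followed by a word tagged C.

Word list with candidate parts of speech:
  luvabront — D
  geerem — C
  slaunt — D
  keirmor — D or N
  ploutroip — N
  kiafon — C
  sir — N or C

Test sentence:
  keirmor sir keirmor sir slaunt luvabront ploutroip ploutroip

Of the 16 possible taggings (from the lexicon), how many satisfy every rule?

Candidates per position — 1:keirmor {D,N}; 2:sir {N,C}; 3:keirmor {D,N}; 4:sir {N,C}; 5:slaunt {D}; 6:luvabront {D}; 7:ploutroip {N}; 8:ploutroip {N}.
There are 16 candidate sequences in total.
Checking each against the rules leaves 6 sequences.
Count = 6.

6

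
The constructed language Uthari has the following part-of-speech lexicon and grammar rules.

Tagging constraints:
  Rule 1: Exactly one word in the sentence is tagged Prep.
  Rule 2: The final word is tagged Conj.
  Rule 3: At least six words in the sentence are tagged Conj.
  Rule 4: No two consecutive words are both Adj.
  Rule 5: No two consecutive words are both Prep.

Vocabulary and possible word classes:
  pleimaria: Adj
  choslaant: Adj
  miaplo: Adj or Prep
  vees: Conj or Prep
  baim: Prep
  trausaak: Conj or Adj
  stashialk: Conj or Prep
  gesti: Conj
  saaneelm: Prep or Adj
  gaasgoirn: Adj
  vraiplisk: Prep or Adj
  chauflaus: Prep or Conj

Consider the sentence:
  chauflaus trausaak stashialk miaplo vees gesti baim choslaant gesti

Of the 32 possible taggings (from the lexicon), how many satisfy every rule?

1

Candidates per position — 1:chauflaus {Prep,Conj}; 2:trausaak {Conj,Adj}; 3:stashialk {Conj,Prep}; 4:miaplo {Adj,Prep}; 5:vees {Conj,Prep}; 6:gesti {Conj}; 7:baim {Prep}; 8:choslaant {Adj}; 9:gesti {Conj}.
There are 32 candidate sequences in total.
The sequences that satisfy every rule: Conj Conj Conj Adj Conj Conj Prep Adj Conj.
Count = 1.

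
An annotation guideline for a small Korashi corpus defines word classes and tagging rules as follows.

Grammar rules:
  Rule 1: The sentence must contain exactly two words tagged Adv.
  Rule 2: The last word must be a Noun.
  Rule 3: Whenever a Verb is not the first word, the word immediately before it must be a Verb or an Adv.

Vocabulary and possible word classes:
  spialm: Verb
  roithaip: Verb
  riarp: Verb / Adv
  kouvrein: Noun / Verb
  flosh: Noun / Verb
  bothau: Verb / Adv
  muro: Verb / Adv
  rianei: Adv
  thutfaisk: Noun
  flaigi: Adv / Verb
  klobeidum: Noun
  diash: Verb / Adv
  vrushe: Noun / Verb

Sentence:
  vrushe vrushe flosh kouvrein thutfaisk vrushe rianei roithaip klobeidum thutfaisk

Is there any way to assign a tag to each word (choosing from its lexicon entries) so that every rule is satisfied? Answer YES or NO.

Candidates per position — 1:vrushe {Noun,Verb}; 2:vrushe {Noun,Verb}; 3:flosh {Noun,Verb}; 4:kouvrein {Noun,Verb}; 5:thutfaisk {Noun}; 6:vrushe {Noun,Verb}; 7:rianei {Adv}; 8:roithaip {Verb}; 9:klobeidum {Noun}; 10:thutfaisk {Noun}.
Rule 1 cannot be satisfied by any choice of tags from the lexicon.
So there is no consistent tagging.

NO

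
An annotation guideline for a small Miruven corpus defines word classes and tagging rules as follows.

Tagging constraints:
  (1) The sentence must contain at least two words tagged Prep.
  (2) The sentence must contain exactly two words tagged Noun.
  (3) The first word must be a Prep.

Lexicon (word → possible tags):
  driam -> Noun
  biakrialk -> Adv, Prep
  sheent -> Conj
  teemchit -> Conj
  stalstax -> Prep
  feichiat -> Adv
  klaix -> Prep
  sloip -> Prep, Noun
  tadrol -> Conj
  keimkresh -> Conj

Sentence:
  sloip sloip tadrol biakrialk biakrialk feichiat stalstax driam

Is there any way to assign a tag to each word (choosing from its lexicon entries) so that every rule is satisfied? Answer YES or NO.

YES

Candidates per position — 1:sloip {Prep,Noun}; 2:sloip {Prep,Noun}; 3:tadrol {Conj}; 4:biakrialk {Adv,Prep}; 5:biakrialk {Adv,Prep}; 6:feichiat {Adv}; 7:stalstax {Prep}; 8:driam {Noun}.
One satisfying assignment: Prep Noun Conj Prep Prep Adv Prep Noun.
Check: rule 1 ok; rule 2 ok; rule 3 ok.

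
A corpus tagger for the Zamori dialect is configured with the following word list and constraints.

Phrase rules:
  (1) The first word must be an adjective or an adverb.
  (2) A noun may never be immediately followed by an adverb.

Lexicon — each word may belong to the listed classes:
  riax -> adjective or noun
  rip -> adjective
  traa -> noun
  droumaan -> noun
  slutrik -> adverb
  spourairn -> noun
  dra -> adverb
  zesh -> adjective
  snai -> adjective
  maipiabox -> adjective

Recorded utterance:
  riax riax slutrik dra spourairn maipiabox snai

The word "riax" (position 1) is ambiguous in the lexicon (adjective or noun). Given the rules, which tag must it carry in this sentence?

adjective

Candidates per position — 1:riax {adjective,noun}; 2:riax {adjective,noun}; 3:slutrik {adverb}; 4:dra {adverb}; 5:spourairn {noun}; 6:maipiabox {adjective}; 7:snai {adjective}.
Position 1: noun is ruled out by rule 1; that leaves adjective.
Position 2: noun is ruled out by rule 2; that leaves adjective.
That leaves exactly one tagging: adjective adjective adverb adverb noun adjective adjective.
Check: rule 1 ✓; rule 2 ✓.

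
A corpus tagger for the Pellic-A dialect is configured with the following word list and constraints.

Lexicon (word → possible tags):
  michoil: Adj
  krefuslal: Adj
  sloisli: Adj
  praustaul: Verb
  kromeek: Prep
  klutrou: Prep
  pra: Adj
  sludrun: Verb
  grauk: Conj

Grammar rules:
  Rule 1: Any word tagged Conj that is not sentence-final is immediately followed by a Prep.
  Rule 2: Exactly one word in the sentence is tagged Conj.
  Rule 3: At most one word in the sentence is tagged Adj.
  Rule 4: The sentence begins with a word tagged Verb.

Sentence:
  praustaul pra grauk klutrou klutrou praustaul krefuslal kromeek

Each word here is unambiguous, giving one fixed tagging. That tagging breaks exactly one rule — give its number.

Fixed tagging: Verb Adj Conj Prep Prep Verb Adj Prep.
Rule check: R1 ✓, R2 ✓, R3 ✗, R4 ✓.
Only rule 3 fails.

3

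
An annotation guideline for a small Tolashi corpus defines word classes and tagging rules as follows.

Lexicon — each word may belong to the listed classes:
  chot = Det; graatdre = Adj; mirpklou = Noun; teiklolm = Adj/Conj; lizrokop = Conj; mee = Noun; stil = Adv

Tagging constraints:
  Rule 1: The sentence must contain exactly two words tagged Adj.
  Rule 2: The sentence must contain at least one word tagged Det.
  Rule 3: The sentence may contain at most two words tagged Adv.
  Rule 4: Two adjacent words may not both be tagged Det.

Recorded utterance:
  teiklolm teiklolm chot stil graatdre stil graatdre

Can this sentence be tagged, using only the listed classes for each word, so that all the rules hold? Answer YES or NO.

Candidates per position — 1:teiklolm {Adj,Conj}; 2:teiklolm {Adj,Conj}; 3:chot {Det}; 4:stil {Adv}; 5:graatdre {Adj}; 6:stil {Adv}; 7:graatdre {Adj}.
One satisfying assignment: Conj Conj Det Adv Adj Adv Adj.
Verifying each rule — rule 1 ✓; rule 2 ✓; rule 3 ✓; rule 4 ✓.

YES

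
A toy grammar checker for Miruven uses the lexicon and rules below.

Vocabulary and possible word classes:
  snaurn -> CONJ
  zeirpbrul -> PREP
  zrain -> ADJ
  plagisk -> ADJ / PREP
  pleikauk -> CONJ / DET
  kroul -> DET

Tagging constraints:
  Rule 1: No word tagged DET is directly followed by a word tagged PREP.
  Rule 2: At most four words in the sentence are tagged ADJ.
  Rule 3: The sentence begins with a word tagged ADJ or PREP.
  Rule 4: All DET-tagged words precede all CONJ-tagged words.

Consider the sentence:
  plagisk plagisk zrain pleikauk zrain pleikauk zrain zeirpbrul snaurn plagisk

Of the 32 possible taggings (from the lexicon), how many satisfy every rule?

Candidates per position — 1:plagisk {ADJ,PREP}; 2:plagisk {ADJ,PREP}; 3:zrain {ADJ}; 4:pleikauk {CONJ,DET}; 5:zrain {ADJ}; 6:pleikauk {CONJ,DET}; 7:zrain {ADJ}; 8:zeirpbrul {PREP}; 9:snaurn {CONJ}; 10:plagisk {ADJ,PREP}.
There are 32 candidate sequences in total.
Checking each against the rules leaves 12 sequences.
Count = 12.

12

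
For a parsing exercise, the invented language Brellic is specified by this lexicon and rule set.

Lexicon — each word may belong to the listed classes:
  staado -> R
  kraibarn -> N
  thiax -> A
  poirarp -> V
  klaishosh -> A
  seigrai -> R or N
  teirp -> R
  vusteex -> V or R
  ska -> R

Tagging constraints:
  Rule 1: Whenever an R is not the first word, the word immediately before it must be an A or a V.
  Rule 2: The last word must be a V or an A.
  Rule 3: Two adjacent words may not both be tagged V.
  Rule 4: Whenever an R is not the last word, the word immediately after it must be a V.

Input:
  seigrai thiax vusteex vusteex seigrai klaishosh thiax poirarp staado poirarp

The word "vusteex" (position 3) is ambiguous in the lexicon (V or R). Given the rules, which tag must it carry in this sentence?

R

Candidates per position — 1:seigrai {R,N}; 2:thiax {A}; 3:vusteex {V,R}; 4:vusteex {V,R}; 5:seigrai {R,N}; 6:klaishosh {A}; 7:thiax {A}; 8:poirarp {V}; 9:staado {R}; 10:poirarp {V}.
If word 1 were R, no tagging could satisfy rule 4; so word 1 is N.
If word 4 were R, no tagging could satisfy rule 4; so word 4 is V.
If word 5 were R, no tagging could satisfy rule 4; so word 5 is N.
If word 3 were V, no tagging could satisfy rule 3; so word 3 is R.
The unique satisfying tagging is: N A R V N A A V R V.
Checking: rule 1 ✓; rule 2 ✓; rule 3 ✓; rule 4 ✓.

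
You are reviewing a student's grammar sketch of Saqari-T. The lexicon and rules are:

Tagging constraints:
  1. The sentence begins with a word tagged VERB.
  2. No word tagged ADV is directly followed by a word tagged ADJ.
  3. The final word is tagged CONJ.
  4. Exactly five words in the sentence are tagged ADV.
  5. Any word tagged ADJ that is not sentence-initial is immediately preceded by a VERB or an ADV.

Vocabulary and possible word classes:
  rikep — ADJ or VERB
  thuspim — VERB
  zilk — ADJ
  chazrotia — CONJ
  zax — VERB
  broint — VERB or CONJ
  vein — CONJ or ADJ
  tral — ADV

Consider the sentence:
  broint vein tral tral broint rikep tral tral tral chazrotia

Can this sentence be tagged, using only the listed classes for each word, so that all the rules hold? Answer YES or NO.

YES

Candidates per position — 1:broint {VERB,CONJ}; 2:vein {CONJ,ADJ}; 3:tral {ADV}; 4:tral {ADV}; 5:broint {VERB,CONJ}; 6:rikep {ADJ,VERB}; 7:tral {ADV}; 8:tral {ADV}; 9:tral {ADV}; 10:chazrotia {CONJ}.
One satisfying assignment: VERB CONJ ADV ADV VERB ADJ ADV ADV ADV CONJ.
Check: rule 1 holds; rule 2 holds; rule 3 holds; rule 4 holds; rule 5 holds.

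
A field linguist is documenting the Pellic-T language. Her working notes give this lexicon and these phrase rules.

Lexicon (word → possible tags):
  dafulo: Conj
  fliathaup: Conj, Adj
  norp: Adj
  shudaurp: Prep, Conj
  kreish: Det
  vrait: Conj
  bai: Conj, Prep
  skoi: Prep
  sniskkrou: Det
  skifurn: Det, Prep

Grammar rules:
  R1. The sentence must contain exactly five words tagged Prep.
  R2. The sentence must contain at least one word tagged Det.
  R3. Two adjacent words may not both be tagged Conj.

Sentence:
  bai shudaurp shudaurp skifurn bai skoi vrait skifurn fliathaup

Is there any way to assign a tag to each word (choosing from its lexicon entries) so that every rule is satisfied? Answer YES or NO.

Candidates per position — 1:bai {Conj,Prep}; 2:shudaurp {Prep,Conj}; 3:shudaurp {Prep,Conj}; 4:skifurn {Det,Prep}; 5:bai {Conj,Prep}; 6:skoi {Prep}; 7:vrait {Conj}; 8:skifurn {Det,Prep}; 9:fliathaup {Conj,Adj}.
One satisfying assignment: Conj Prep Prep Det Prep Prep Conj Prep Conj.
Checking: rule 1 ✓; rule 2 ✓; rule 3 ✓.

YES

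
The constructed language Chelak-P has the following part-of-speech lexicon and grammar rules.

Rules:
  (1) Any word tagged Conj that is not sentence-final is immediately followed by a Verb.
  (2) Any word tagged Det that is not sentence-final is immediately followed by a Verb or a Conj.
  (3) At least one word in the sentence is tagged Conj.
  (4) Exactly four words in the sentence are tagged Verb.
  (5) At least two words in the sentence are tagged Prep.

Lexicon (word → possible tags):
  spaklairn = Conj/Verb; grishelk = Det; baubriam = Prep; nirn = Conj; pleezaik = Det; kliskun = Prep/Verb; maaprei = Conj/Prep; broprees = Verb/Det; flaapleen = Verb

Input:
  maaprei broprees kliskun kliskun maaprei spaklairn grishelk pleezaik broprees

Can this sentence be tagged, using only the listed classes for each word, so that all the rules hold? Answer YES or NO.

Candidates per position — 1:maaprei {Conj,Prep}; 2:broprees {Verb,Det}; 3:kliskun {Prep,Verb}; 4:kliskun {Prep,Verb}; 5:maaprei {Conj,Prep}; 6:spaklairn {Conj,Verb}; 7:grishelk {Det}; 8:pleezaik {Det}; 9:broprees {Verb,Det}.
Rule 2 cannot be satisfied by any choice of tags from the lexicon.
So there is no consistent tagging.

NO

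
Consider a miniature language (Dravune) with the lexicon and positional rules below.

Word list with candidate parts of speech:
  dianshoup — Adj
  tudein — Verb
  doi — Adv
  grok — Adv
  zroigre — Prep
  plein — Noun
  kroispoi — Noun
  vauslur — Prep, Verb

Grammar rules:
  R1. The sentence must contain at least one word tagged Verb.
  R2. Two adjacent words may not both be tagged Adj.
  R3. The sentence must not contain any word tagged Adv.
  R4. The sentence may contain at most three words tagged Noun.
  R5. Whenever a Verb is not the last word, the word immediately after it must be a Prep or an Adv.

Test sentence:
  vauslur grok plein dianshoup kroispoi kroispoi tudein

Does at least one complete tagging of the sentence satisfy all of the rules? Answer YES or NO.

NO

Candidates per position — 1:vauslur {Prep,Verb}; 2:grok {Adv}; 3:plein {Noun}; 4:dianshoup {Adj}; 5:kroispoi {Noun}; 6:kroispoi {Noun}; 7:tudein {Verb}.
Rule 3 cannot be satisfied by any choice of tags from the lexicon.
So there is no consistent tagging.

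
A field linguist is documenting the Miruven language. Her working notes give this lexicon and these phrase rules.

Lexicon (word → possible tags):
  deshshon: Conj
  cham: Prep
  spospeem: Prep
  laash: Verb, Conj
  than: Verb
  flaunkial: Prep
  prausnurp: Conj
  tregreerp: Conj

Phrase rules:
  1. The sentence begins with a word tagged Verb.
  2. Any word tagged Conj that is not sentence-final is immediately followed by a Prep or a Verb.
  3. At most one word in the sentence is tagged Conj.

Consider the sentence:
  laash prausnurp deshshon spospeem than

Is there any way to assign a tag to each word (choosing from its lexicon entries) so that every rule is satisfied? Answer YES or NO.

Candidates per position — 1:laash {Verb,Conj}; 2:prausnurp {Conj}; 3:deshshon {Conj}; 4:spospeem {Prep}; 5:than {Verb}.
Rule 2 cannot be satisfied by any choice of tags from the lexicon.
So there is no consistent tagging.

NO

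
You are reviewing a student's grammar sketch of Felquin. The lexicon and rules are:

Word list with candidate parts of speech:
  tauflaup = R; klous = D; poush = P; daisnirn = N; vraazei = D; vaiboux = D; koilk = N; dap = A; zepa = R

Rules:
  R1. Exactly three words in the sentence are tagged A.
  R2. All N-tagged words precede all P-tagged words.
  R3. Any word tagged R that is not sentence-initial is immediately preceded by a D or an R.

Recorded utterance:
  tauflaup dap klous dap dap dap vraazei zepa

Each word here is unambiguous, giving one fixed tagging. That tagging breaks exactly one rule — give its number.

1

Fixed tagging: R A D A A A D R.
Checking each rule: R1 fail, R2 pass, R3 pass.
Only rule 1 fails.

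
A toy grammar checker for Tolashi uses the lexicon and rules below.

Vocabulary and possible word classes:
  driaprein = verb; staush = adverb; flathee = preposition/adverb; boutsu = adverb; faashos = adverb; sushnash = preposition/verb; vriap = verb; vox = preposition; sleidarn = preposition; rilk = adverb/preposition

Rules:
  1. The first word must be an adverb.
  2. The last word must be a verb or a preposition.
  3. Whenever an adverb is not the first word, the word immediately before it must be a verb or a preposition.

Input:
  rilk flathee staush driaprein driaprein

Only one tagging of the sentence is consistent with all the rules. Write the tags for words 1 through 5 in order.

Candidates per position — 1:rilk {adverb,preposition}; 2:flathee {preposition,adverb}; 3:staush {adverb}; 4:driaprein {verb}; 5:driaprein {verb}.
Position 1: preposition is ruled out by rule 1; that leaves adverb.
Position 2: adverb is ruled out by rule 3; that leaves preposition.
The only consistent sequence is: adverb preposition adverb verb verb.
Check: rule 1 ok; rule 2 ok; rule 3 ok.

adverb preposition adverb verb verb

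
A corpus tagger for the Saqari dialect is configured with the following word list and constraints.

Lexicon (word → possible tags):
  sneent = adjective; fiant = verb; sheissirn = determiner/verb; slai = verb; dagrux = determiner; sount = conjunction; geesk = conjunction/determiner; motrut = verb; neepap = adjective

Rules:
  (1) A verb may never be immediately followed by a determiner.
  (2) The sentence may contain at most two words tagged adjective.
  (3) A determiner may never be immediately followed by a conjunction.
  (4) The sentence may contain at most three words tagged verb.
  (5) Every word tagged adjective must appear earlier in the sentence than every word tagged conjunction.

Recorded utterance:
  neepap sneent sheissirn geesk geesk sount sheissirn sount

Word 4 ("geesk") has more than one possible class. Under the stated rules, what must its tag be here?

conjunction

Candidates per position — 1:neepap {adjective}; 2:sneent {adjective}; 3:sheissirn {determiner,verb}; 4:geesk {conjunction,determiner}; 5:geesk {conjunction,determiner}; 6:sount {conjunction}; 7:sheissirn {determiner,verb}; 8:sount {conjunction}.
Position 3: determiner is ruled out by rule 3; that leaves verb.
Position 4: determiner is ruled out by rule 1; that leaves conjunction.
Position 5: determiner is ruled out by rule 3; that leaves conjunction.
Position 7: determiner is ruled out by rule 3; that leaves verb.
The only consistent sequence is: adjective adjective verb conjunction conjunction conjunction verb conjunction.
Verifying each rule — rule 1 ✓; rule 2 ✓; rule 3 ✓; rule 4 ✓; rule 5 ✓.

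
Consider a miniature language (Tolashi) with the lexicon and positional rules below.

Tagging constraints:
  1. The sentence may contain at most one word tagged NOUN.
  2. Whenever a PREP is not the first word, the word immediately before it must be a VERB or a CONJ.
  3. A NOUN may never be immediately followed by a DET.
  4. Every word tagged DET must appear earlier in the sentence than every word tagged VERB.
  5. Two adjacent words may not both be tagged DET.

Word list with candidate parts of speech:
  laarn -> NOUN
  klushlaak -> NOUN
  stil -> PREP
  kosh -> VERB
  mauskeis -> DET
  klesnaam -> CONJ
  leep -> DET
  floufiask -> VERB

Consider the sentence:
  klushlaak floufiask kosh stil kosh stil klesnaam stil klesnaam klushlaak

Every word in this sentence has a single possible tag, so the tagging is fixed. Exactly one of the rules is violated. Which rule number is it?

1

Fixed tagging: NOUN VERB VERB PREP VERB PREP CONJ PREP CONJ NOUN.
Rule check: R1 fails, R2 ok, R3 ok, R4 ok, R5 ok.
Only rule 1 fails.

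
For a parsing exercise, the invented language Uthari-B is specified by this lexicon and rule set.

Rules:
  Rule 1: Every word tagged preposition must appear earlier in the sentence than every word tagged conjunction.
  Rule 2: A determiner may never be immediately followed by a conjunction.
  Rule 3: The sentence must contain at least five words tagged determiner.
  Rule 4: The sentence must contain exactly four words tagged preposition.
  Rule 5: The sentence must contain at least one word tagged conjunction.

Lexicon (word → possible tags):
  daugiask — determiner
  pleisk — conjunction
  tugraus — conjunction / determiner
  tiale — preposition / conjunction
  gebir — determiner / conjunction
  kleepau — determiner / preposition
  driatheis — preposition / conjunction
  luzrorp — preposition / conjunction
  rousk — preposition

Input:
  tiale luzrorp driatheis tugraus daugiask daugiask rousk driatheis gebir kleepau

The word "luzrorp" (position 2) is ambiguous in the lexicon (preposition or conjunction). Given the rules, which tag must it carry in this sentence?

Candidates per position — 1:tiale {preposition,conjunction}; 2:luzrorp {preposition,conjunction}; 3:driatheis {preposition,conjunction}; 4:tugraus {conjunction,determiner}; 5:daugiask {determiner}; 6:daugiask {determiner}; 7:rousk {preposition}; 8:driatheis {preposition,conjunction}; 9:gebir {determiner,conjunction}; 10:kleepau {determiner,preposition}.
If word 1 were conjunction, no tagging could satisfy rule 1; so word 1 is preposition.
If word 2 were conjunction, no tagging could satisfy rule 1; so word 2 is preposition.
If word 3 were conjunction, no tagging could satisfy rule 1; so word 3 is preposition.
If word 4 were conjunction, no tagging could satisfy rule 1; so word 4 is determiner.
If word 8 were preposition, no tagging could satisfy rule 4; so word 8 is conjunction.
If word 9 were conjunction, no tagging could satisfy rule 3; so word 9 is determiner.
If word 10 were preposition, no tagging could satisfy rule 1; so word 10 is determiner.
The unique satisfying tagging is: preposition preposition preposition determiner determiner determiner preposition conjunction determiner determiner.
Rule-by-rule: rule 1 holds; rule 2 holds; rule 3 holds; rule 4 holds; rule 5 holds.

preposition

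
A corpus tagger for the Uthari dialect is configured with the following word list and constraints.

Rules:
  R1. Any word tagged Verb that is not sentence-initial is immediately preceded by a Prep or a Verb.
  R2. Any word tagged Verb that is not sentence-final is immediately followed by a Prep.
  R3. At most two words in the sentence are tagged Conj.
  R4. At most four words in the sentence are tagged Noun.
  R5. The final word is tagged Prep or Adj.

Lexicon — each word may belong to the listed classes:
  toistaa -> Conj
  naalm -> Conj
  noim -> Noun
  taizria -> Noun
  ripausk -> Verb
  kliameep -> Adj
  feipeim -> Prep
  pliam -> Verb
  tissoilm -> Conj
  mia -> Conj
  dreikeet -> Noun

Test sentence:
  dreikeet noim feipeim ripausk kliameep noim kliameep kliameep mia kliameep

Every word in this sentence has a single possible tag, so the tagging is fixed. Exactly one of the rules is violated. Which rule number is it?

Fixed tagging: Noun Noun Prep Verb Adj Noun Adj Adj Conj Adj.
Applying the rules: R1 ✓, R2 ✗, R3 ✓, R4 ✓, R5 ✓.
Only rule 2 fails.

2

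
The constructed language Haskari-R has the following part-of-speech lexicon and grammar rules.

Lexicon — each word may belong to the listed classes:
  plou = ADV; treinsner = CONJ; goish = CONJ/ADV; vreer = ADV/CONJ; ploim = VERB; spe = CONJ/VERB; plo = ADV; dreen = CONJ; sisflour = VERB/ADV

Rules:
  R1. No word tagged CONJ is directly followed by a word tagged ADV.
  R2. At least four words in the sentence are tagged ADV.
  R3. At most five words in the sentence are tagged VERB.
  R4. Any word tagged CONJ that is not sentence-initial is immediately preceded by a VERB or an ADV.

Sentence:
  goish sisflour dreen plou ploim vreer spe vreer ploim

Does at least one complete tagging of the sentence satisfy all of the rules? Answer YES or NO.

NO

Candidates per position — 1:goish {CONJ,ADV}; 2:sisflour {VERB,ADV}; 3:dreen {CONJ}; 4:plou {ADV}; 5:ploim {VERB}; 6:vreer {ADV,CONJ}; 7:spe {CONJ,VERB}; 8:vreer {ADV,CONJ}; 9:ploim {VERB}.
Rule 1 cannot be satisfied by any choice of tags from the lexicon.
So there is no consistent tagging.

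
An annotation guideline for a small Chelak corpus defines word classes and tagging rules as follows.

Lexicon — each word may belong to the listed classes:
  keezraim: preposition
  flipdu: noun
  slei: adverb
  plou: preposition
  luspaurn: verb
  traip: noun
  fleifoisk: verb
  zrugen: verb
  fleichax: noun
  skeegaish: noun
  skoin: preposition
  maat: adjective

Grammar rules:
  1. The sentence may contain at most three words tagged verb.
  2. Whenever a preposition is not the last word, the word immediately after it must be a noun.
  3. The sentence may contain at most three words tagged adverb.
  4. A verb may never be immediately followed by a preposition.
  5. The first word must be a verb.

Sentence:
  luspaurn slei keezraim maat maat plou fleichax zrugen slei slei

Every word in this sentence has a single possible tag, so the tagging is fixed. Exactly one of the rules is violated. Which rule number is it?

2

Fixed tagging: verb adverb preposition adjective adjective preposition noun verb adverb adverb.
Rule check: R1 ✓, R2 ✗, R3 ✓, R4 ✓, R5 ✓.
Only rule 2 fails.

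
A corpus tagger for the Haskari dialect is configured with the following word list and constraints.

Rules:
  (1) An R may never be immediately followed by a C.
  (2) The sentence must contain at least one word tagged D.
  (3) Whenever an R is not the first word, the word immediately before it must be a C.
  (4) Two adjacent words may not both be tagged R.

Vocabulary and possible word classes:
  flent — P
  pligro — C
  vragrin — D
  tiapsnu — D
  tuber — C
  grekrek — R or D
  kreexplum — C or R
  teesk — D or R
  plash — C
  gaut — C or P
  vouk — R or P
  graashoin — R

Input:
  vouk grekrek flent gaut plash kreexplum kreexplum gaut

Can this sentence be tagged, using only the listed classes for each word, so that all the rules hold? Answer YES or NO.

Candidates per position — 1:vouk {R,P}; 2:grekrek {R,D}; 3:flent {P}; 4:gaut {C,P}; 5:plash {C}; 6:kreexplum {C,R}; 7:kreexplum {C,R}; 8:gaut {C,P}.
One satisfying assignment: R D P P C C C P.
Check: rule 1 satisfied; rule 2 satisfied; rule 3 satisfied; rule 4 satisfied.

YES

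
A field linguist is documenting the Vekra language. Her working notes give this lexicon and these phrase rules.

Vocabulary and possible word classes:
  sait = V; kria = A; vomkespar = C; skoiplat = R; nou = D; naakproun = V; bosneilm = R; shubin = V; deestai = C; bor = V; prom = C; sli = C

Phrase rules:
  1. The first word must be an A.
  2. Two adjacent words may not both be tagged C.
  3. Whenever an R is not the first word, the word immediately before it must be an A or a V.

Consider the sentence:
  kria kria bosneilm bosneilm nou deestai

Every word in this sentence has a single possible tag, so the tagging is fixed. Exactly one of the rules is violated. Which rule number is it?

3

Fixed tagging: A A R R D C.
Rule check: R1 holds, R2 holds, R3 violated.
Only rule 3 fails.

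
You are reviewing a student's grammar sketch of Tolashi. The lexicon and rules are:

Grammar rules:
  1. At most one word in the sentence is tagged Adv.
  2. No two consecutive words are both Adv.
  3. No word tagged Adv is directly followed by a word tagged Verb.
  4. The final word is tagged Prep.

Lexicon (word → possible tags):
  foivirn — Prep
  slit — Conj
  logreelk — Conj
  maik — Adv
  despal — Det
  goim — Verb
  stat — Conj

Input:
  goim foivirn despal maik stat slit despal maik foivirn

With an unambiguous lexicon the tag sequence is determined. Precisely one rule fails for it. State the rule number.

Fixed tagging: Verb Prep Det Adv Conj Conj Det Adv Prep.
Rule check: R1 fails, R2 ok, R3 ok, R4 ok.
Only rule 1 fails.

1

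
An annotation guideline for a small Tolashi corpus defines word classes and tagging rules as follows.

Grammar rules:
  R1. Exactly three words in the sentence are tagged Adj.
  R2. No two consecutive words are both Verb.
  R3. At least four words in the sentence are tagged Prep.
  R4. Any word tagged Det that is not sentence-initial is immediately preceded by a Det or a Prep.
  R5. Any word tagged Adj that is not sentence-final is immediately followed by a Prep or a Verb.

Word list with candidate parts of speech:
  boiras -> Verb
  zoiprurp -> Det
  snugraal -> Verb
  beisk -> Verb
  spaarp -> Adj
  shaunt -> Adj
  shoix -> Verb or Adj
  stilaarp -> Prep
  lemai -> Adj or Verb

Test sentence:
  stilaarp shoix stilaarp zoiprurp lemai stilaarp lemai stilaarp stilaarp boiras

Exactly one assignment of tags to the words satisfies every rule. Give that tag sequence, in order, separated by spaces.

Prep Adj Prep Det Adj Prep Adj Prep Prep Verb

Candidates per position — 1:stilaarp {Prep}; 2:shoix {Verb,Adj}; 3:stilaarp {Prep}; 4:zoiprurp {Det}; 5:lemai {Adj,Verb}; 6:stilaarp {Prep}; 7:lemai {Adj,Verb}; 8:stilaarp {Prep}; 9:stilaarp {Prep}; 10:boiras {Verb}.
Word 2 cannot be Verb — rule 1 would then fail for every completion. It is Adj.
Word 5 cannot be Verb — rule 1 would then fail for every completion. It is Adj.
Word 7 cannot be Verb — rule 1 would then fail for every completion. It is Adj.
So the tagging must be: Prep Adj Prep Det Adj Prep Adj Prep Prep Verb.
Checking: rule 1 holds; rule 2 holds; rule 3 holds; rule 4 holds; rule 5 holds.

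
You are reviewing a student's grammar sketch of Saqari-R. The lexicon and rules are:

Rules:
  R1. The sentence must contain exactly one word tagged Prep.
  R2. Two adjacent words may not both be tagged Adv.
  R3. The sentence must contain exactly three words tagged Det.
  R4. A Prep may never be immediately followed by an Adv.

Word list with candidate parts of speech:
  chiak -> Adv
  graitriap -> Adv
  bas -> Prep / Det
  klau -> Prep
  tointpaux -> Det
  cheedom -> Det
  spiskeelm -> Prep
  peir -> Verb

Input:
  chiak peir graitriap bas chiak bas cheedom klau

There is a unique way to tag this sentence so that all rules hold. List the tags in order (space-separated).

Adv Verb Adv Det Adv Det Det Prep

Candidates per position — 1:chiak {Adv}; 2:peir {Verb}; 3:graitriap {Adv}; 4:bas {Prep,Det}; 5:chiak {Adv}; 6:bas {Prep,Det}; 7:cheedom {Det}; 8:klau {Prep}.
Word 4 cannot be Prep — rule 1 would then fail for every completion. It is Det.
Word 6 cannot be Prep — rule 1 would then fail for every completion. It is Det.
So the tagging must be: Adv Verb Adv Det Adv Det Det Prep.
Rule-by-rule: rule 1 ok; rule 2 ok; rule 3 ok; rule 4 ok.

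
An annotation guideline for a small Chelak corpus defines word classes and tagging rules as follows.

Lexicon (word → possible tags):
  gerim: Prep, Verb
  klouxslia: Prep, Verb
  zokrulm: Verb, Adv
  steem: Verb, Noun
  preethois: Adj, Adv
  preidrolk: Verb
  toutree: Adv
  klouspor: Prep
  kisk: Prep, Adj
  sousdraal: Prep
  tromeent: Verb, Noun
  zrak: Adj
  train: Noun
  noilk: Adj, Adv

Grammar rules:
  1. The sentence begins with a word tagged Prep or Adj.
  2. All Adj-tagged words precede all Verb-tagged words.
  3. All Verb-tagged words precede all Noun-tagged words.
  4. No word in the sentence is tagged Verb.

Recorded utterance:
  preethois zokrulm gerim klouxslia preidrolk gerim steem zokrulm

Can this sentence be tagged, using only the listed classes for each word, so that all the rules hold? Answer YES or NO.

NO

Candidates per position — 1:preethois {Adj,Adv}; 2:zokrulm {Verb,Adv}; 3:gerim {Prep,Verb}; 4:klouxslia {Prep,Verb}; 5:preidrolk {Verb}; 6:gerim {Prep,Verb}; 7:steem {Verb,Noun}; 8:zokrulm {Verb,Adv}.
Rule 4 cannot be satisfied by any choice of tags from the lexicon.
So there is no consistent tagging.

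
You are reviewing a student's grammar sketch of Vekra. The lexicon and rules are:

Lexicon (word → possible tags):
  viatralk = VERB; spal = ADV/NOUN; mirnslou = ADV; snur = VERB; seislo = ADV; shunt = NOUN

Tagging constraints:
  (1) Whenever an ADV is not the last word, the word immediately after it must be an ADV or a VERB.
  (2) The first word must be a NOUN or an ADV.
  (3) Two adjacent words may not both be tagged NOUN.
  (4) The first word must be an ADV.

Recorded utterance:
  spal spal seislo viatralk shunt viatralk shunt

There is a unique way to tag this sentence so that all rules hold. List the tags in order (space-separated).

Candidates per position — 1:spal {ADV,NOUN}; 2:spal {ADV,NOUN}; 3:seislo {ADV}; 4:viatralk {VERB}; 5:shunt {NOUN}; 6:viatralk {VERB}; 7:shunt {NOUN}.
Position 1: tagging it NOUN would leave rule 4 unsatisfiable, so it must be ADV.
Position 2: tagging it NOUN would leave rule 1 unsatisfiable, so it must be ADV.
So the tagging must be: ADV ADV ADV VERB NOUN VERB NOUN.
Check: rule 1 holds; rule 2 holds; rule 3 holds; rule 4 holds.

ADV ADV ADV VERB NOUN VERB NOUN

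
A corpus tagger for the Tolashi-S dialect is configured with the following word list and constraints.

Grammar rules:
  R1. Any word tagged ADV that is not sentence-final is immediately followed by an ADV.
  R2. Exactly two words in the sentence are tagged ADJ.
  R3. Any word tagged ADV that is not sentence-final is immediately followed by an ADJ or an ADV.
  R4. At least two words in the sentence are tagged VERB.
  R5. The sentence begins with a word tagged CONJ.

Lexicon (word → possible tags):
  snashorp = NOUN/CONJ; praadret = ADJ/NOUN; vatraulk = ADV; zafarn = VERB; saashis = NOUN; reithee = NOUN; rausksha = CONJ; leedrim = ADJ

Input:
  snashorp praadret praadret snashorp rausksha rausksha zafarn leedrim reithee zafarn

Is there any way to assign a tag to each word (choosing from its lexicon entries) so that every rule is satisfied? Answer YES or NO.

YES

Candidates per position — 1:snashorp {NOUN,CONJ}; 2:praadret {ADJ,NOUN}; 3:praadret {ADJ,NOUN}; 4:snashorp {NOUN,CONJ}; 5:rausksha {CONJ}; 6:rausksha {CONJ}; 7:zafarn {VERB}; 8:leedrim {ADJ}; 9:reithee {NOUN}; 10:zafarn {VERB}.
One satisfying assignment: CONJ NOUN ADJ NOUN CONJ CONJ VERB ADJ NOUN VERB.
Rule-by-rule: rule 1 ok; rule 2 ok; rule 3 ok; rule 4 ok; rule 5 ok.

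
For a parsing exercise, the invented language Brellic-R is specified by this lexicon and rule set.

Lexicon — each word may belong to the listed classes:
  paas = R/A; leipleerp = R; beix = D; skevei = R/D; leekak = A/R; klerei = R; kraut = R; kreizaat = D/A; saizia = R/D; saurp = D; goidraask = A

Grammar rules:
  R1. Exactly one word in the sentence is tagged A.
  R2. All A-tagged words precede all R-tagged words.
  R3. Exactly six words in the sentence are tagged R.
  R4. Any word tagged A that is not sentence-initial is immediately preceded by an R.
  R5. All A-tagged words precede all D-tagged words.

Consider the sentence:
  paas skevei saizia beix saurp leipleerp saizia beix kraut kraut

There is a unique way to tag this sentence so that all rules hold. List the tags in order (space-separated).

A R R D D R R D R R

Candidates per position — 1:paas {R,A}; 2:skevei {R,D}; 3:saizia {R,D}; 4:beix {D}; 5:saurp {D}; 6:leipleerp {R}; 7:saizia {R,D}; 8:beix {D}; 9:kraut {R}; 10:kraut {R}.
Position 1: tagging it R would leave rule 1 unsatisfiable, so it must be A.
Position 2: tagging it D would leave rule 3 unsatisfiable, so it must be R.
Position 3: tagging it D would leave rule 3 unsatisfiable, so it must be R.
Position 7: tagging it D would leave rule 3 unsatisfiable, so it must be R.
That leaves exactly one tagging: A R R D D R R D R R.
Checking: rule 1 ✓; rule 2 ✓; rule 3 ✓; rule 4 ✓; rule 5 ✓.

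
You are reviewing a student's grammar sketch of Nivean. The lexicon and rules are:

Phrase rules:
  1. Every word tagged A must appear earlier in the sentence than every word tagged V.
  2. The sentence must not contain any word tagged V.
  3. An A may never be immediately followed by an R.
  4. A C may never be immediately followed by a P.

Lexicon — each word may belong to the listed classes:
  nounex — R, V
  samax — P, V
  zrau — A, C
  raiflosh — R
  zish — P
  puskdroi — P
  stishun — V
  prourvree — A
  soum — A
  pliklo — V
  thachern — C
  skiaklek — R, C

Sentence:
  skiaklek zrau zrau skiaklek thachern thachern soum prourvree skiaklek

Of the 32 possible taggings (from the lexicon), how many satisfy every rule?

Candidates per position — 1:skiaklek {R,C}; 2:zrau {A,C}; 3:zrau {A,C}; 4:skiaklek {R,C}; 5:thachern {C}; 6:thachern {C}; 7:soum {A}; 8:prourvree {A}; 9:skiaklek {R,C}.
There are 32 candidate sequences in total.
Checking each against the rules leaves 12 sequences.
Count = 12.

12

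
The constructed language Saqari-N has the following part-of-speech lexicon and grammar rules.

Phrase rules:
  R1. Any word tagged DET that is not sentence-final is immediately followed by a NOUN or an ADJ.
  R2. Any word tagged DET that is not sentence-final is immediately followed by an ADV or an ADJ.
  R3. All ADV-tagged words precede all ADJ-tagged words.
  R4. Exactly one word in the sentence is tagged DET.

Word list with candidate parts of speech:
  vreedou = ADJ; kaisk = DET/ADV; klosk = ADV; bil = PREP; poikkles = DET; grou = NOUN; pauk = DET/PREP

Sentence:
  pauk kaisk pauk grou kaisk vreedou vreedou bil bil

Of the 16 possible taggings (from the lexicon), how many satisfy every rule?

Candidates per position — 1:pauk {DET,PREP}; 2:kaisk {DET,ADV}; 3:pauk {DET,PREP}; 4:grou {NOUN}; 5:kaisk {DET,ADV}; 6:vreedou {ADJ}; 7:vreedou {ADJ}; 8:bil {PREP}; 9:bil {PREP}.
There are 16 candidate sequences in total.
The sequences that satisfy every rule: PREP ADV PREP NOUN DET ADJ ADJ PREP PREP.
Count = 1.

1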